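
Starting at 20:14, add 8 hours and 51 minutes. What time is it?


05:05 (next day)

Start: 1214 minutes from midnight
Add: 531 minutes
Total: 1745 minutes
Hours: 1745 ÷ 60 = 29 remainder 5
29 ≥ 24 → 29 - 24 = 5 (next day)


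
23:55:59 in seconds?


86159 seconds

Hours: 23 × 3600 = 82800
Minutes: 55 × 60 = 3300
Seconds: 59
Total = 82800 + 3300 + 59 = 86159


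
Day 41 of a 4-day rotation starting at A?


Shifts: A, B, C, D
Start: A (index 0)
Day 41: (0 + 41 - 1) mod 4
= 40 mod 4
= 0
Index 0 → shift A

Shift A


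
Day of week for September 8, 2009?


Tuesday

Zeller's congruence:
q=8, m=9, k=9, j=20
h = (8 + ⌊13×10/5⌋ + 9 + ⌊9/4⌋ + ⌊20/4⌋ - 2×20) mod 7
= (8 + 26 + 9 + 2 + 5 - 40) mod 7
= 10 mod 7 = 3
h=3 → Tuesday


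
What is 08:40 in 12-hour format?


8:40 AM

Hour: 8
8 < 12 → AM


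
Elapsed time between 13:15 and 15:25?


End time in minutes: 15×60 + 25 = 925
Start time in minutes: 13×60 + 15 = 795
Difference = 925 - 795 = 130 minutes
= 2 hours 10 minutes

2h 10m


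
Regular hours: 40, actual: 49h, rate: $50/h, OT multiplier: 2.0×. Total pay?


Regular: 40h × $50 = $2000.00
Overtime: 49 - 40 = 9h
OT pay: 9h × $50 × 2.0 = $900.00
Total = $2000.00 + $900.00 = $2900.00

$2900.00


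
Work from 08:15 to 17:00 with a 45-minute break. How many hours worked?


Total time = (17×60+0) - (8×60+15)
= 1020 - 495 = 525 min
Minus break: 525 - 45 = 480 min
= 8h 0m

8h 0m (480 minutes)


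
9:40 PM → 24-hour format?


Input: 9:40 PM
PM: 9 + 12 = 21

21:40


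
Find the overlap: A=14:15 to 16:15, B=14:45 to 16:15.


Meeting A: 855-975 (in minutes from midnight)
Meeting B: 885-975
Overlap start = max(855, 885) = 885
Overlap end = min(975, 975) = 975
Overlap = max(0, 975 - 885) = 90 min

90 minutes


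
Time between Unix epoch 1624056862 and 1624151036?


94174 seconds (26.2 hours / 1.09 days)

Difference = 1624151036 - 1624056862 = 94174 seconds
In hours: 94174 / 3600 ≈ 26.2
In days: 94174 / 86400 ≈ 1.09


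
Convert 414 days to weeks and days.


Weeks: 414 ÷ 7 = 59 remainder 1

59 weeks 1 days


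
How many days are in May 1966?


31 days

Month: May (month 5)
May has 31 days


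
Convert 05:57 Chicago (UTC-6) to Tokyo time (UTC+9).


20:57

Time difference = UTC+9 - UTC-6 = +15 hours
New hour = (5 + 15) mod 24
= 20 mod 24 = 20
Minutes unchanged → 20:57


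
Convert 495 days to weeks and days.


Weeks: 495 ÷ 7 = 70 remainder 5

70 weeks 5 days


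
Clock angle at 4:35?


72.5°

Hour hand = 4×30 + 35×0.5 = 137.5°
Minute hand = 35×6 = 210°
Difference = |137.5 - 210| = 72.5°


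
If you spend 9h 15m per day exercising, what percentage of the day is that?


38.5%

Time: 555 minutes
Day: 1440 minutes
Percentage = (555/1440) × 100 ≈ 38.5%


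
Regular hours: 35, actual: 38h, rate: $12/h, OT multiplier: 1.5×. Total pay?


Regular: 35h × $12 = $420.00
Overtime: 38 - 35 = 3h
OT pay: 3h × $12 × 1.5 = $54.00
Total = $420.00 + $54.00 = $474.00

$474.00


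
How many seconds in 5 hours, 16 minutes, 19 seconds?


Hours: 5 × 3600 = 18000
Minutes: 16 × 60 = 960
Seconds: 19
Total = 18000 + 960 + 19 = 18979

18979 seconds


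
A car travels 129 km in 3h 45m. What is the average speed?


34.4 km/h

Distance: 129 km
Time: 3h 45m = 225 min = 225/60 = 15/4 hours
Speed = 129 ÷ (15/4) = 129 × 4 / 15 = 516/15 = 34.4 km/h


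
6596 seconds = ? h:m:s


1h 49m 56s

Hours: 6596 ÷ 3600 = 1 remainder 2996
Minutes: 2996 ÷ 60 = 49 remainder 56
Seconds: 56


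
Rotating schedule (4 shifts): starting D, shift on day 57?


Shift D

Shifts: A, B, C, D
Start: D (index 3)
Day 57: (3 + 57 - 1) mod 4
= 59 mod 4
= 3
Index 3 → shift D


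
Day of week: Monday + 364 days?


Monday

Start: Monday (index 0)
(0 + 364) mod 7
= 364 mod 7
= 0
Index 0 → Monday


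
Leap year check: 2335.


Rules: divisible by 4 AND (not by 100 OR by 400)
2335 ÷ 4 = 583 remainder 3 → not divisible by 4
Not divisible by 4 → not a leap year

No


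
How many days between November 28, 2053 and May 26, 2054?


179 days

From November 28, 2053 to May 26, 2054
Rest of November 2053: 30 - 28 = 2
Full months: December 31, January 31, February 2054 28, March 31, April 30
Days into May 2054: 26
Total = 2 + 31 + 31 + 28 + 31 + 30 + 26 = 179 days


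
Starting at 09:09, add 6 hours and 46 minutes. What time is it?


Start: 549 minutes from midnight
Add: 406 minutes
Total: 955 minutes
Hours: 955 ÷ 60 = 15 remainder 55

15:55


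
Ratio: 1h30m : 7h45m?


6:31 (0.19)

Duration 1: 90 minutes
Duration 2: 465 minutes
Ratio = 90:465
GCD = 15
Simplified = 6:31
As a decimal: 6/31 ≈ 0.19


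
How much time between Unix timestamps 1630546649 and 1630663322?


116673 seconds (32.4 hours / 1.35 days)

Difference = 1630663322 - 1630546649 = 116673 seconds
In hours: 116673 / 3600 ≈ 32.4
In days: 116673 / 86400 ≈ 1.35


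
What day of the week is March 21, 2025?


Zeller's congruence:
q=21, m=3, k=25, j=20
h = (21 + ⌊13×4/5⌋ + 25 + ⌊25/4⌋ + ⌊20/4⌋ - 2×20) mod 7
= (21 + 10 + 25 + 6 + 5 - 40) mod 7
= 27 mod 7 = 6
h=6 → Friday

Friday


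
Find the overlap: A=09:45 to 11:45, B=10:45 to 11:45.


60 minutes

Meeting A: 585-705 (in minutes from midnight)
Meeting B: 645-705
Overlap start = max(585, 645) = 645
Overlap end = min(705, 705) = 705
Overlap = max(0, 705 - 645) = 60 min


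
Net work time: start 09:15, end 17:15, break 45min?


Total time = (17×60+15) - (9×60+15)
= 1035 - 555 = 480 min
Minus break: 480 - 45 = 435 min
= 7h 15m

7h 15m (435 minutes)


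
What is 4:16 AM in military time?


Input: 4:16 AM
AM hour stays: 4

04:16


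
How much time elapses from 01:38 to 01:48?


0h 10m

End time in minutes: 1×60 + 48 = 108
Start time in minutes: 1×60 + 38 = 98
Difference = 108 - 98 = 10 minutes
= 0 hours 10 minutes


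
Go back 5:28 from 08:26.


Start: 506 minutes from midnight
Subtract: 328 minutes
Remaining: 506 - 328 = 178
Hours: 2, Minutes: 58

02:58


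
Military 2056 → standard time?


Hour: 20
20 - 12 = 8 → PM

8:56 PM


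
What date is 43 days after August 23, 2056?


Start: August 23, 2056
Add 43 days
August 23 → September 1: 31 - 23 + 1 = 9 days (43 - 9 = 34 left)
September 1 → October 1: 30 - 1 + 1 = 30 days (34 - 30 = 4 left)
October 1 + 4 = October 5, 2056

October 5, 2056


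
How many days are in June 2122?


Month: June (month 6)
June has 30 days

30 days


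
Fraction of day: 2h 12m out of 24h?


Total minutes: 2×60 + 12 = 132
Day = 24×60 = 1440 minutes
Fraction = 132/1440 ≈ 0.0917
As a percentage: 132/1440 × 100 ≈ 9.17%

0.0917 (9.17%)


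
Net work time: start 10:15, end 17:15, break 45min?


Total time = (17×60+15) - (10×60+15)
= 1035 - 615 = 420 min
Minus break: 420 - 45 = 375 min
= 6h 15m

6h 15m (375 minutes)


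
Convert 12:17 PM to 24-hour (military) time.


12:17

Input: 12:17 PM
12 PM → 12 (noon)


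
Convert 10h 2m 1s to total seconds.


Hours: 10 × 3600 = 36000
Minutes: 2 × 60 = 120
Seconds: 1
Total = 36000 + 120 + 1 = 36121

36121 seconds


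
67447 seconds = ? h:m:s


18h 44m 7s

Hours: 67447 ÷ 3600 = 18 remainder 2647
Minutes: 2647 ÷ 60 = 44 remainder 7
Seconds: 7


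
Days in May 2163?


31 days

Month: May (month 5)
May has 31 days


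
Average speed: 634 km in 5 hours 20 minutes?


Distance: 634 km
Time: 5h 20m = 320 min = 320/60 = 16/3 hours
Speed = 634 ÷ (16/3) = 634 × 3 / 16 = 1902/16 ≈ 118.9 km/h

118.9 km/h


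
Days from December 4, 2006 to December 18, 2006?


14 days

From December 4, 2006 to December 18, 2006
Same month: 18 - 4 = 14 days


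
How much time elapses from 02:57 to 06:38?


3h 41m

End time in minutes: 6×60 + 38 = 398
Start time in minutes: 2×60 + 57 = 177
Difference = 398 - 177 = 221 minutes
= 3 hours 41 minutes


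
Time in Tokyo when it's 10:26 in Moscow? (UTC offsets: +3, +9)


16:26

Time difference = UTC+9 - UTC+3 = +6 hours
New hour = (10 + 6) mod 24
= 16 mod 24 = 16
Minutes unchanged → 16:26


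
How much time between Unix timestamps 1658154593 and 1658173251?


Difference = 1658173251 - 1658154593 = 18658 seconds
In hours: 18658 / 3600 ≈ 5.2
In days: 18658 / 86400 ≈ 0.22

18658 seconds (5.2 hours / 0.22 days)


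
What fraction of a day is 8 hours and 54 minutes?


0.3708 (37.08%)

Total minutes: 8×60 + 54 = 534
Day = 24×60 = 1440 minutes
Fraction = 534/1440 ≈ 0.3708
As a percentage: 534/1440 × 100 ≈ 37.08%


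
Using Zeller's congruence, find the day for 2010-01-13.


Wednesday

Zeller's congruence:
q=13, m=13, k=9, j=20
h = (13 + ⌊13×14/5⌋ + 9 + ⌊9/4⌋ + ⌊20/4⌋ - 2×20) mod 7
= (13 + 36 + 9 + 2 + 5 - 40) mod 7
= 25 mod 7 = 4
h=4 → Wednesday


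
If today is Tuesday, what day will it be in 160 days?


Start: Tuesday (index 1)
(1 + 160) mod 7
= 161 mod 7
= 0
Index 0 → Monday

Monday


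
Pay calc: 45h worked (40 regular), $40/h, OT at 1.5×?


$1900.00

Regular: 40h × $40 = $1600.00
Overtime: 45 - 40 = 5h
OT pay: 5h × $40 × 1.5 = $300.00
Total = $1600.00 + $300.00 = $1900.00


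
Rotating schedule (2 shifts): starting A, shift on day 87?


Shifts: A, B
Start: A (index 0)
Day 87: (0 + 87 - 1) mod 2
= 86 mod 2
= 0
Index 0 → shift A

Shift A


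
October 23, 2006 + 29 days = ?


Start: October 23, 2006
Add 29 days
October 23 → November 1: 31 - 23 + 1 = 9 days (29 - 9 = 20 left)
November 1 + 20 = November 21, 2006

November 21, 2006


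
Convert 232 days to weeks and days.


Weeks: 232 ÷ 7 = 33 remainder 1

33 weeks 1 days


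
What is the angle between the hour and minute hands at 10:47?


41.5°

Hour hand = 10×30 + 47×0.5 = 323.5°
Minute hand = 47×6 = 282°
Difference = |323.5 - 282| = 41.5°


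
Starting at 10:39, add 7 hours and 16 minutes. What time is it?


17:55

Start: 639 minutes from midnight
Add: 436 minutes
Total: 1075 minutes
Hours: 1075 ÷ 60 = 17 remainder 55


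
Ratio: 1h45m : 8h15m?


Duration 1: 105 minutes
Duration 2: 495 minutes
Ratio = 105:495
GCD = 15
Simplified = 7:33
As a decimal: 7/33 ≈ 0.21

7:33 (0.21)


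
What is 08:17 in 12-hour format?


Hour: 8
8 < 12 → AM

8:17 AM


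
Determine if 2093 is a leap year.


No

Rules: divisible by 4 AND (not by 100 OR by 400)
2093 ÷ 4 = 523 remainder 1 → not divisible by 4
Not divisible by 4 → not a leap year


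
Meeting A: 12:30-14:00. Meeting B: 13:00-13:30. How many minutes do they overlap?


30 minutes

Meeting A: 750-840 (in minutes from midnight)
Meeting B: 780-810
Overlap start = max(750, 780) = 780
Overlap end = min(840, 810) = 810
Overlap = max(0, 810 - 780) = 30 min


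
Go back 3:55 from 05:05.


01:10

Start: 305 minutes from midnight
Subtract: 235 minutes
Remaining: 305 - 235 = 70
Hours: 1, Minutes: 10


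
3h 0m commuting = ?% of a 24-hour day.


Time: 180 minutes
Day: 1440 minutes
Percentage = (180/1440) × 100 = 12.5%

12.5%


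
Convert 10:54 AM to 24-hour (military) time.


10:54

Input: 10:54 AM
AM hour stays: 10


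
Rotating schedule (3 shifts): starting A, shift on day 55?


Shift A

Shifts: A, B, C
Start: A (index 0)
Day 55: (0 + 55 - 1) mod 3
= 54 mod 3
= 0
Index 0 → shift A


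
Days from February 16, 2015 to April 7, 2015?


From February 16, 2015 to April 7, 2015
Rest of February 2015: 28 - 16 = 12
Full months: March 31
Days into April 2015: 7
Total = 12 + 31 + 7 = 50 days

50 days


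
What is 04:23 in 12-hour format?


Hour: 4
4 < 12 → AM

4:23 AM


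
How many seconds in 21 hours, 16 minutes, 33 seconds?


Hours: 21 × 3600 = 75600
Minutes: 16 × 60 = 960
Seconds: 33
Total = 75600 + 960 + 33 = 76593

76593 seconds


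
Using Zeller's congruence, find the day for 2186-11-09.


Zeller's congruence:
q=9, m=11, k=86, j=21
h = (9 + ⌊13×12/5⌋ + 86 + ⌊86/4⌋ + ⌊21/4⌋ - 2×21) mod 7
= (9 + 31 + 86 + 21 + 5 - 42) mod 7
= 110 mod 7 = 5
h=5 → Thursday

Thursday


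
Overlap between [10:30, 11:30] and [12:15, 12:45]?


Meeting A: 630-690 (in minutes from midnight)
Meeting B: 735-765
Overlap start = max(630, 735) = 735
Overlap end = min(690, 765) = 690
Overlap = max(0, 690 - 735) = 0 min

0 minutes


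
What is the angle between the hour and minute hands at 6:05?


Hour hand = 6×30 + 5×0.5 = 182.5°
Minute hand = 5×6 = 30°
Difference = |182.5 - 30| = 152.5°

152.5°


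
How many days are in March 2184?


Month: March (month 3)
March has 31 days

31 days


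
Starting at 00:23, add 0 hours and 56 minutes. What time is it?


01:19

Start: 23 minutes from midnight
Add: 56 minutes
Total: 79 minutes
Hours: 79 ÷ 60 = 1 remainder 19


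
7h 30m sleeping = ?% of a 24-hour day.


Time: 450 minutes
Day: 1440 minutes
Percentage = (450/1440) × 100 ≈ 31.3%

31.3%


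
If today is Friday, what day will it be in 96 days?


Wednesday

Start: Friday (index 4)
(4 + 96) mod 7
= 100 mod 7
= 2
Index 2 → Wednesday


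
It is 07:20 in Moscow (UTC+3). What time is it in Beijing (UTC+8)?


12:20

Time difference = UTC+8 - UTC+3 = +5 hours
New hour = (7 + 5) mod 24
= 12 mod 24 = 12
Minutes unchanged → 12:20


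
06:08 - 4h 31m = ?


Start: 368 minutes from midnight
Subtract: 271 minutes
Remaining: 368 - 271 = 97
Hours: 1, Minutes: 37

01:37


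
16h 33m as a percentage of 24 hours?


0.6896 (68.96%)

Total minutes: 16×60 + 33 = 993
Day = 24×60 = 1440 minutes
Fraction = 993/1440 ≈ 0.6896
As a percentage: 993/1440 × 100 ≈ 68.96%


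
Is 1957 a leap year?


Rules: divisible by 4 AND (not by 100 OR by 400)
1957 ÷ 4 = 489 remainder 1 → not divisible by 4
Not divisible by 4 → not a leap year

No


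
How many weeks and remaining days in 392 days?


56 weeks 0 days

Weeks: 392 ÷ 7 = 56 remainder 0


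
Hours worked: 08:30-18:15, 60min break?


Total time = (18×60+15) - (8×60+30)
= 1095 - 510 = 585 min
Minus break: 585 - 60 = 525 min
= 8h 45m

8h 45m (525 minutes)


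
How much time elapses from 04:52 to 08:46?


3h 54m

End time in minutes: 8×60 + 46 = 526
Start time in minutes: 4×60 + 52 = 292
Difference = 526 - 292 = 234 minutes
= 3 hours 54 minutes


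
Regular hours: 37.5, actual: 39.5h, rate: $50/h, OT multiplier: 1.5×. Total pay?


Regular: 37.5h × $50 = $1875.00
Overtime: 39.5 - 37.5 = 2.0h
OT pay: 2.0h × $50 × 1.5 = $150.00
Total = $1875.00 + $150.00 = $2025.00

$2025.00


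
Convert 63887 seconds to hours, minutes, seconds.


Hours: 63887 ÷ 3600 = 17 remainder 2687
Minutes: 2687 ÷ 60 = 44 remainder 47
Seconds: 47

17h 44m 47s


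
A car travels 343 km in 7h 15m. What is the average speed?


47.3 km/h

Distance: 343 km
Time: 7h 15m = 435 min = 435/60 = 29/4 hours
Speed = 343 ÷ (29/4) = 343 × 4 / 29 = 1372/29 ≈ 47.3 km/h


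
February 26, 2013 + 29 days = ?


Start: February 26, 2013
Add 29 days
February 26 → March 1: 28 - 26 + 1 = 3 days (29 - 3 = 26 left)
March 1 + 26 = March 27, 2013

March 27, 2013


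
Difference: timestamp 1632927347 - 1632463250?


Difference = 1632927347 - 1632463250 = 464097 seconds
In hours: 464097 / 3600 ≈ 128.9
In days: 464097 / 86400 ≈ 5.37

464097 seconds (128.9 hours / 5.37 days)


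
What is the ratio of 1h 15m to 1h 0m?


Duration 1: 75 minutes
Duration 2: 60 minutes
Ratio = 75:60
GCD = 15
Simplified = 5:4
As a decimal: 5/4 = 1.25

5:4 (1.25)


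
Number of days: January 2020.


Month: January (month 1)
January has 31 days

31 days


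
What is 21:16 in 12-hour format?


9:16 PM

Hour: 21
21 - 12 = 9 → PM


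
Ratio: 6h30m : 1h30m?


Duration 1: 390 minutes
Duration 2: 90 minutes
Ratio = 390:90
GCD = 30
Simplified = 13:3
As a decimal: 13/3 ≈ 4.33

13:3 (4.33)


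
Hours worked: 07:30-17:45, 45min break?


9h 30m (570 minutes)

Total time = (17×60+45) - (7×60+30)
= 1065 - 450 = 615 min
Minus break: 615 - 45 = 570 min
= 9h 30m


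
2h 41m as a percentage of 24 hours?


0.1118 (11.18%)

Total minutes: 2×60 + 41 = 161
Day = 24×60 = 1440 minutes
Fraction = 161/1440 ≈ 0.1118
As a percentage: 161/1440 × 100 ≈ 11.18%


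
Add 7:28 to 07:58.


15:26

Start: 478 minutes from midnight
Add: 448 minutes
Total: 926 minutes
Hours: 926 ÷ 60 = 15 remainder 26


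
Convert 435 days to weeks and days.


62 weeks 1 days

Weeks: 435 ÷ 7 = 62 remainder 1


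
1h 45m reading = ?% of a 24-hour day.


7.3%

Time: 105 minutes
Day: 1440 minutes
Percentage = (105/1440) × 100 ≈ 7.3%


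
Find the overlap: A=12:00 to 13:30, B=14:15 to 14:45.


0 minutes

Meeting A: 720-810 (in minutes from midnight)
Meeting B: 855-885
Overlap start = max(720, 855) = 855
Overlap end = min(810, 885) = 810
Overlap = max(0, 810 - 855) = 0 min


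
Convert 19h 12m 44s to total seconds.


Hours: 19 × 3600 = 68400
Minutes: 12 × 60 = 720
Seconds: 44
Total = 68400 + 720 + 44 = 69164

69164 seconds


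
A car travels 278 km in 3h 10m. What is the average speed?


87.8 km/h

Distance: 278 km
Time: 3h 10m = 190 min = 190/60 = 19/6 hours
Speed = 278 ÷ (19/6) = 278 × 6 / 19 = 1668/19 ≈ 87.8 km/h


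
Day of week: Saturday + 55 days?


Start: Saturday (index 5)
(5 + 55) mod 7
= 60 mod 7
= 4
Index 4 → Friday

Friday


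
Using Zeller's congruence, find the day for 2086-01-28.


Zeller's congruence:
q=28, m=13, k=85, j=20
h = (28 + ⌊13×14/5⌋ + 85 + ⌊85/4⌋ + ⌊20/4⌋ - 2×20) mod 7
= (28 + 36 + 85 + 21 + 5 - 40) mod 7
= 135 mod 7 = 2
h=2 → Monday

Monday


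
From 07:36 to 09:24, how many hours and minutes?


End time in minutes: 9×60 + 24 = 564
Start time in minutes: 7×60 + 36 = 456
Difference = 564 - 456 = 108 minutes
= 1 hours 48 minutes

1h 48m


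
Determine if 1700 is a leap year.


No

Rules: divisible by 4 AND (not by 100 OR by 400)
1700 ÷ 4 = 425 exactly → divisible by 4
1700 ÷ 100 = 17 exactly → divisible by 100
1700 ÷ 400 = 4 remainder 100 → not divisible by 400
Divisible by 100 but not by 400 → not a leap year


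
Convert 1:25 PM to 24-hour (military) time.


Input: 1:25 PM
PM: 1 + 12 = 13

13:25


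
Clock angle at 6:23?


Hour hand = 6×30 + 23×0.5 = 191.5°
Minute hand = 23×6 = 138°
Difference = |191.5 - 138| = 53.5°

53.5°


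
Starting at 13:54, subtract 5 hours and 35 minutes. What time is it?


08:19

Start: 834 minutes from midnight
Subtract: 335 minutes
Remaining: 834 - 335 = 499
Hours: 8, Minutes: 19


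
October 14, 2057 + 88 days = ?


Start: October 14, 2057
Add 88 days
October 14 → November 1: 31 - 14 + 1 = 18 days (88 - 18 = 70 left)
November 1 → December 1: 30 - 1 + 1 = 30 days (70 - 30 = 40 left)
December 1 → January 1: 31 - 1 + 1 = 31 days (40 - 31 = 9 left)
January 1 + 9 = January 10, 2058

January 10, 2058


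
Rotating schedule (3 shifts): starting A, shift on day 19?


Shift A

Shifts: A, B, C
Start: A (index 0)
Day 19: (0 + 19 - 1) mod 3
= 18 mod 3
= 0
Index 0 → shift A


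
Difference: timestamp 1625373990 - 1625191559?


182431 seconds (50.7 hours / 2.11 days)

Difference = 1625373990 - 1625191559 = 182431 seconds
In hours: 182431 / 3600 ≈ 50.7
In days: 182431 / 86400 ≈ 2.11


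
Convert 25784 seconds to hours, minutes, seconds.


Hours: 25784 ÷ 3600 = 7 remainder 584
Minutes: 584 ÷ 60 = 9 remainder 44
Seconds: 44

7h 9m 44s


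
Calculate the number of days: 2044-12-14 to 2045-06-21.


From December 14, 2044 to June 21, 2045
Rest of December 2044: 31 - 14 = 17
Full months: January 31, February 2045 28, March 31, April 30, May 31
Days into June 2045: 21
Total = 17 + 31 + 28 + 31 + 30 + 31 + 21 = 189 days

189 days


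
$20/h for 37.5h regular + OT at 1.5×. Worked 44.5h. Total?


$960.00

Regular: 37.5h × $20 = $750.00
Overtime: 44.5 - 37.5 = 7.0h
OT pay: 7.0h × $20 × 1.5 = $210.00
Total = $750.00 + $210.00 = $960.00


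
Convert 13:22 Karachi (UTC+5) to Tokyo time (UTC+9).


17:22

Time difference = UTC+9 - UTC+5 = +4 hours
New hour = (13 + 4) mod 24
= 17 mod 24 = 17
Minutes unchanged → 17:22


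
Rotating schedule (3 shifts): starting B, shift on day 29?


Shifts: A, B, C
Start: B (index 1)
Day 29: (1 + 29 - 1) mod 3
= 29 mod 3
= 2
Index 2 → shift C

Shift C


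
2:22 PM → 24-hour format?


14:22

Input: 2:22 PM
PM: 2 + 12 = 14


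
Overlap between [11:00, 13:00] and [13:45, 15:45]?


Meeting A: 660-780 (in minutes from midnight)
Meeting B: 825-945
Overlap start = max(660, 825) = 825
Overlap end = min(780, 945) = 780
Overlap = max(0, 780 - 825) = 0 min

0 minutes


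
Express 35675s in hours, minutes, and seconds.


Hours: 35675 ÷ 3600 = 9 remainder 3275
Minutes: 3275 ÷ 60 = 54 remainder 35
Seconds: 35

9h 54m 35s


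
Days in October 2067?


Month: October (month 10)
October has 31 days

31 days


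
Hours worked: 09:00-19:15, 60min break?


Total time = (19×60+15) - (9×60+0)
= 1155 - 540 = 615 min
Minus break: 615 - 60 = 555 min
= 9h 15m

9h 15m (555 minutes)


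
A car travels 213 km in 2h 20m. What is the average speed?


91.3 km/h

Distance: 213 km
Time: 2h 20m = 140 min = 140/60 = 7/3 hours
Speed = 213 ÷ (7/3) = 213 × 3 / 7 = 639/7 ≈ 91.3 km/h


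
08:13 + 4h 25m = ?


12:38

Start: 493 minutes from midnight
Add: 265 minutes
Total: 758 minutes
Hours: 758 ÷ 60 = 12 remainder 38


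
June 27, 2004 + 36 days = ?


Start: June 27, 2004
Add 36 days
June 27 → July 1: 30 - 27 + 1 = 4 days (36 - 4 = 32 left)
July 1 → August 1: 31 - 1 + 1 = 31 days (32 - 31 = 1 left)
August 1 + 1 = August 2, 2004

August 2, 2004


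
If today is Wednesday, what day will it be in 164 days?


Saturday

Start: Wednesday (index 2)
(2 + 164) mod 7
= 166 mod 7
= 5
Index 5 → Saturday


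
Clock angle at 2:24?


72.0°

Hour hand = 2×30 + 24×0.5 = 72.0°
Minute hand = 24×6 = 144°
Difference = |72.0 - 144| = 72.0°


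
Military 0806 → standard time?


8:06 AM

Hour: 8
8 < 12 → AM


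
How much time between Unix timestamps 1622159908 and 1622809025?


Difference = 1622809025 - 1622159908 = 649117 seconds
In hours: 649117 / 3600 ≈ 180.3
In days: 649117 / 86400 ≈ 7.51

649117 seconds (180.3 hours / 7.51 days)


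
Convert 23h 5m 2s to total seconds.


Hours: 23 × 3600 = 82800
Minutes: 5 × 60 = 300
Seconds: 2
Total = 82800 + 300 + 2 = 83102

83102 seconds


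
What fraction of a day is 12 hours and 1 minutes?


0.5007 (50.07%)

Total minutes: 12×60 + 1 = 721
Day = 24×60 = 1440 minutes
Fraction = 721/1440 ≈ 0.5007
As a percentage: 721/1440 × 100 ≈ 50.07%


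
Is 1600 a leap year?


Yes

Rules: divisible by 4 AND (not by 100 OR by 400)
1600 ÷ 4 = 400 exactly → divisible by 4
1600 ÷ 100 = 16 exactly → divisible by 100
1600 ÷ 400 = 4 exactly → divisible by 400
Divisible by 400 → leap year


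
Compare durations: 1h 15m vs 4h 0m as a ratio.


5:16 (0.31)

Duration 1: 75 minutes
Duration 2: 240 minutes
Ratio = 75:240
GCD = 15
Simplified = 5:16
As a decimal: 5/16 ≈ 0.31


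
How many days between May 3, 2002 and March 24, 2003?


325 days

From May 3, 2002 to March 24, 2003
Rest of May 2002: 31 - 3 = 28
Full months: June 30, July 31, August 31, September 30, October 31, November 30, December 31, January 31, February 2003 28
Days into March 2003: 24
Total = 28 + 30 + 31 + 31 + 30 + 31 + 30 + 31 + 31 + 28 + 24 = 325 days


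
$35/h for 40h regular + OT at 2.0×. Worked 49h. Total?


Regular: 40h × $35 = $1400.00
Overtime: 49 - 40 = 9h
OT pay: 9h × $35 × 2.0 = $630.00
Total = $1400.00 + $630.00 = $2030.00

$2030.00


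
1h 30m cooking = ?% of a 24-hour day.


Time: 90 minutes
Day: 1440 minutes
Percentage = (90/1440) × 100 ≈ 6.3%

6.3%


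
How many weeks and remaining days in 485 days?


Weeks: 485 ÷ 7 = 69 remainder 2

69 weeks 2 days


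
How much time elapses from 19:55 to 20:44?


0h 49m

End time in minutes: 20×60 + 44 = 1244
Start time in minutes: 19×60 + 55 = 1195
Difference = 1244 - 1195 = 49 minutes
= 0 hours 49 minutes


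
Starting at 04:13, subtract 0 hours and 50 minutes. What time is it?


03:23

Start: 253 minutes from midnight
Subtract: 50 minutes
Remaining: 253 - 50 = 203
Hours: 3, Minutes: 23


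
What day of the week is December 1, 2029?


Zeller's congruence:
q=1, m=12, k=29, j=20
h = (1 + ⌊13×13/5⌋ + 29 + ⌊29/4⌋ + ⌊20/4⌋ - 2×20) mod 7
= (1 + 33 + 29 + 7 + 5 - 40) mod 7
= 35 mod 7 = 0
h=0 → Saturday

Saturday


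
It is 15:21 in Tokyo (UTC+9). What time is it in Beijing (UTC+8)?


14:21

Time difference = UTC+8 - UTC+9 = -1 hours
New hour = (15 -1) mod 24
= 14 mod 24 = 14
Minutes unchanged → 14:21


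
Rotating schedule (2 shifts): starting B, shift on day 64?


Shift A

Shifts: A, B
Start: B (index 1)
Day 64: (1 + 64 - 1) mod 2
= 64 mod 2
= 0
Index 0 → shift A


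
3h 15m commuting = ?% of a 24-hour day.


13.5%

Time: 195 minutes
Day: 1440 minutes
Percentage = (195/1440) × 100 ≈ 13.5%


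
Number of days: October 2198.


Month: October (month 10)
October has 31 days

31 days


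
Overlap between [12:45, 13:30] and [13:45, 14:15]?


Meeting A: 765-810 (in minutes from midnight)
Meeting B: 825-855
Overlap start = max(765, 825) = 825
Overlap end = min(810, 855) = 810
Overlap = max(0, 810 - 825) = 0 min

0 minutes


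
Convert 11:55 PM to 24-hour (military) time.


Input: 11:55 PM
PM: 11 + 12 = 23

23:55


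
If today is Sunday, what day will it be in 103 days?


Friday

Start: Sunday (index 6)
(6 + 103) mod 7
= 109 mod 7
= 4
Index 4 → Friday


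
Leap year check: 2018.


No

Rules: divisible by 4 AND (not by 100 OR by 400)
2018 ÷ 4 = 504 remainder 2 → not divisible by 4
Not divisible by 4 → not a leap year


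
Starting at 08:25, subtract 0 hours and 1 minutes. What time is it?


Start: 505 minutes from midnight
Subtract: 1 minutes
Remaining: 505 - 1 = 504
Hours: 8, Minutes: 24

08:24


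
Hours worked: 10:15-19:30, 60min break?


Total time = (19×60+30) - (10×60+15)
= 1170 - 615 = 555 min
Minus break: 555 - 60 = 495 min
= 8h 15m

8h 15m (495 minutes)


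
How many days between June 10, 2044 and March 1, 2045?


From June 10, 2044 to March 1, 2045
Rest of June 2044: 30 - 10 = 20
Full months: July 31, August 31, September 30, October 31, November 30, December 31, January 31, February 2045 28
Days into March 2045: 1
Total = 20 + 31 + 31 + 30 + 31 + 30 + 31 + 31 + 28 + 1 = 264 days

264 days


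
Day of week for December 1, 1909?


Zeller's congruence:
q=1, m=12, k=9, j=19
h = (1 + ⌊13×13/5⌋ + 9 + ⌊9/4⌋ + ⌊19/4⌋ - 2×19) mod 7
= (1 + 33 + 9 + 2 + 4 - 38) mod 7
= 11 mod 7 = 4
h=4 → Wednesday

Wednesday


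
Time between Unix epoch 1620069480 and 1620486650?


Difference = 1620486650 - 1620069480 = 417170 seconds
In hours: 417170 / 3600 ≈ 115.9
In days: 417170 / 86400 ≈ 4.83

417170 seconds (115.9 hours / 4.83 days)


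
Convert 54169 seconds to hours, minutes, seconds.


Hours: 54169 ÷ 3600 = 15 remainder 169
Minutes: 169 ÷ 60 = 2 remainder 49
Seconds: 49

15h 2m 49s


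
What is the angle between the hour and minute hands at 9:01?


95.5°

Hour hand = 9×30 + 1×0.5 = 270.5°
Minute hand = 1×6 = 6°
Difference = |270.5 - 6| = 264.5°
Since > 180°: 360 - 264.5 = 95.5°


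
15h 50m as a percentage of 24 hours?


Total minutes: 15×60 + 50 = 950
Day = 24×60 = 1440 minutes
Fraction = 950/1440 ≈ 0.6597
As a percentage: 950/1440 × 100 ≈ 65.97%

0.6597 (65.97%)


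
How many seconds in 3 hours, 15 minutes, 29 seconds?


11729 seconds

Hours: 3 × 3600 = 10800
Minutes: 15 × 60 = 900
Seconds: 29
Total = 10800 + 900 + 29 = 11729


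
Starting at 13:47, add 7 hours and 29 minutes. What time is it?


21:16

Start: 827 minutes from midnight
Add: 449 minutes
Total: 1276 minutes
Hours: 1276 ÷ 60 = 21 remainder 16


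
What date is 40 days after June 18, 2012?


Start: June 18, 2012
Add 40 days
June 18 → July 1: 30 - 18 + 1 = 13 days (40 - 13 = 27 left)
July 1 + 27 = July 28, 2012

July 28, 2012


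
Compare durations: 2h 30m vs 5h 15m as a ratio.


10:21 (0.48)

Duration 1: 150 minutes
Duration 2: 315 minutes
Ratio = 150:315
GCD = 15
Simplified = 10:21
As a decimal: 10/21 ≈ 0.48


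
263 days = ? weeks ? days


37 weeks 4 days

Weeks: 263 ÷ 7 = 37 remainder 4


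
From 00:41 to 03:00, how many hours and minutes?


2h 19m

End time in minutes: 3×60 + 0 = 180
Start time in minutes: 0×60 + 41 = 41
Difference = 180 - 41 = 139 minutes
= 2 hours 19 minutes


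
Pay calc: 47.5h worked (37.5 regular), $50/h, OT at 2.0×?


$2875.00

Regular: 37.5h × $50 = $1875.00
Overtime: 47.5 - 37.5 = 10.0h
OT pay: 10.0h × $50 × 2.0 = $1000.00
Total = $1875.00 + $1000.00 = $2875.00


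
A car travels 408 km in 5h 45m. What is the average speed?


Distance: 408 km
Time: 5h 45m = 345 min = 345/60 = 23/4 hours
Speed = 408 ÷ (23/4) = 408 × 4 / 23 = 1632/23 ≈ 71.0 km/h

71.0 km/h


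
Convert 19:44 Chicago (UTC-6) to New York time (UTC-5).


20:44

Time difference = UTC-5 - UTC-6 = +1 hours
New hour = (19 + 1) mod 24
= 20 mod 24 = 20
Minutes unchanged → 20:44


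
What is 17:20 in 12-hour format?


Hour: 17
17 - 12 = 5 → PM

5:20 PM


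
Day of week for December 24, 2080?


Zeller's congruence:
q=24, m=12, k=80, j=20
h = (24 + ⌊13×13/5⌋ + 80 + ⌊80/4⌋ + ⌊20/4⌋ - 2×20) mod 7
= (24 + 33 + 80 + 20 + 5 - 40) mod 7
= 122 mod 7 = 3
h=3 → Tuesday

Tuesday


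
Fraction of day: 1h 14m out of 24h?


0.0514 (5.14%)

Total minutes: 1×60 + 14 = 74
Day = 24×60 = 1440 minutes
Fraction = 74/1440 ≈ 0.0514
As a percentage: 74/1440 × 100 ≈ 5.14%


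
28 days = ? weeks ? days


4 weeks 0 days

Weeks: 28 ÷ 7 = 4 remainder 0


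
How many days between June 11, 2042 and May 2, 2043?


From June 11, 2042 to May 2, 2043
Rest of June 2042: 30 - 11 = 19
Full months: July 31, August 31, September 30, October 31, November 30, December 31, January 31, February 2043 28, March 31, April 30
Days into May 2043: 2
Total = 19 + 31 + 31 + 30 + 31 + 30 + 31 + 31 + 28 + 31 + 30 + 2 = 325 days

325 days


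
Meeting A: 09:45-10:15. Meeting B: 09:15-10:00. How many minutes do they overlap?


15 minutes

Meeting A: 585-615 (in minutes from midnight)
Meeting B: 555-600
Overlap start = max(585, 555) = 585
Overlap end = min(615, 600) = 600
Overlap = max(0, 600 - 585) = 15 min


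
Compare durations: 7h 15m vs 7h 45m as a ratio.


Duration 1: 435 minutes
Duration 2: 465 minutes
Ratio = 435:465
GCD = 15
Simplified = 29:31
As a decimal: 29/31 ≈ 0.94

29:31 (0.94)


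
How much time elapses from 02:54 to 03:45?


0h 51m

End time in minutes: 3×60 + 45 = 225
Start time in minutes: 2×60 + 54 = 174
Difference = 225 - 174 = 51 minutes
= 0 hours 51 minutes


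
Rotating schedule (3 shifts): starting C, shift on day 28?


Shift C

Shifts: A, B, C
Start: C (index 2)
Day 28: (2 + 28 - 1) mod 3
= 29 mod 3
= 2
Index 2 → shift C


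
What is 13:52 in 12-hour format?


Hour: 13
13 - 12 = 1 → PM

1:52 PM


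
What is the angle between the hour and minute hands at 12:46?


107.0°

Hour hand (12 ≡ 0 on the dial): 0×30 + 46×0.5 = 23.0°
Minute hand = 46×6 = 276°
Difference = |23.0 - 276| = 253.0°
Since > 180°: 360 - 253.0 = 107.0°


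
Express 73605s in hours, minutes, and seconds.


Hours: 73605 ÷ 3600 = 20 remainder 1605
Minutes: 1605 ÷ 60 = 26 remainder 45
Seconds: 45

20h 26m 45s


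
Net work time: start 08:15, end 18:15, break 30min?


9h 30m (570 minutes)

Total time = (18×60+15) - (8×60+15)
= 1095 - 495 = 600 min
Minus break: 600 - 30 = 570 min
= 9h 30m


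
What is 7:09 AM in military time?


Input: 7:09 AM
AM hour stays: 7

07:09


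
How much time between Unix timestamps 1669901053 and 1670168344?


Difference = 1670168344 - 1669901053 = 267291 seconds
In hours: 267291 / 3600 ≈ 74.2
In days: 267291 / 86400 ≈ 3.09

267291 seconds (74.2 hours / 3.09 days)


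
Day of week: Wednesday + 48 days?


Start: Wednesday (index 2)
(2 + 48) mod 7
= 50 mod 7
= 1
Index 1 → Tuesday

Tuesday


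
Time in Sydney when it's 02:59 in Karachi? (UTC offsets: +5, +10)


Time difference = UTC+10 - UTC+5 = +5 hours
New hour = (2 + 5) mod 24
= 7 mod 24 = 7
Minutes unchanged → 07:59

07:59


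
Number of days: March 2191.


Month: March (month 3)
March has 31 days

31 days


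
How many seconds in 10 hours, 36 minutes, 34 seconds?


Hours: 10 × 3600 = 36000
Minutes: 36 × 60 = 2160
Seconds: 34
Total = 36000 + 2160 + 34 = 38194

38194 seconds


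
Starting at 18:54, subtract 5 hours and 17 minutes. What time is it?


13:37

Start: 1134 minutes from midnight
Subtract: 317 minutes
Remaining: 1134 - 317 = 817
Hours: 13, Minutes: 37


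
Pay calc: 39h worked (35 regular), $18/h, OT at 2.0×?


Regular: 35h × $18 = $630.00
Overtime: 39 - 35 = 4h
OT pay: 4h × $18 × 2.0 = $144.00
Total = $630.00 + $144.00 = $774.00

$774.00


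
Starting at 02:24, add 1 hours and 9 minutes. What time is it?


03:33

Start: 144 minutes from midnight
Add: 69 minutes
Total: 213 minutes
Hours: 213 ÷ 60 = 3 remainder 33


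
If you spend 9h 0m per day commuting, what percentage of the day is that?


37.5%

Time: 540 minutes
Day: 1440 minutes
Percentage = (540/1440) × 100 = 37.5%


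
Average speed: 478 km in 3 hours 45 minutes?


Distance: 478 km
Time: 3h 45m = 225 min = 225/60 = 15/4 hours
Speed = 478 ÷ (15/4) = 478 × 4 / 15 = 1912/15 ≈ 127.5 km/h

127.5 km/h


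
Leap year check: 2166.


Rules: divisible by 4 AND (not by 100 OR by 400)
2166 ÷ 4 = 541 remainder 2 → not divisible by 4
Not divisible by 4 → not a leap year

No


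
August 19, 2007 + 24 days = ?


September 12, 2007

Start: August 19, 2007
Add 24 days
August 19 → September 1: 31 - 19 + 1 = 13 days (24 - 13 = 11 left)
September 1 + 11 = September 12, 2007


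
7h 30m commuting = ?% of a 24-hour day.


Time: 450 minutes
Day: 1440 minutes
Percentage = (450/1440) × 100 ≈ 31.3%

31.3%


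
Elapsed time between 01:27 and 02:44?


End time in minutes: 2×60 + 44 = 164
Start time in minutes: 1×60 + 27 = 87
Difference = 164 - 87 = 77 minutes
= 1 hours 17 minutes

1h 17m


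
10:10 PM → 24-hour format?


22:10

Input: 10:10 PM
PM: 10 + 12 = 22


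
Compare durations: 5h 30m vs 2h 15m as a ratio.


22:9 (2.44)

Duration 1: 330 minutes
Duration 2: 135 minutes
Ratio = 330:135
GCD = 15
Simplified = 22:9
As a decimal: 22/9 ≈ 2.44


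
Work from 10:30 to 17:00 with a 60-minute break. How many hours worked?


Total time = (17×60+0) - (10×60+30)
= 1020 - 630 = 390 min
Minus break: 390 - 60 = 330 min
= 5h 30m

5h 30m (330 minutes)


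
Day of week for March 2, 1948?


Tuesday

Zeller's congruence:
q=2, m=3, k=48, j=19
h = (2 + ⌊13×4/5⌋ + 48 + ⌊48/4⌋ + ⌊19/4⌋ - 2×19) mod 7
= (2 + 10 + 48 + 12 + 4 - 38) mod 7
= 38 mod 7 = 3
h=3 → Tuesday


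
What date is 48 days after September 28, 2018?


Start: September 28, 2018
Add 48 days
September 28 → October 1: 30 - 28 + 1 = 3 days (48 - 3 = 45 left)
October 1 → November 1: 31 - 1 + 1 = 31 days (45 - 31 = 14 left)
November 1 + 14 = November 15, 2018

November 15, 2018


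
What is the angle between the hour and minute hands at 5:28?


Hour hand = 5×30 + 28×0.5 = 164.0°
Minute hand = 28×6 = 168°
Difference = |164.0 - 168| = 4.0°

4.0°


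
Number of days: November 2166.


30 days

Month: November (month 11)
November has 30 days


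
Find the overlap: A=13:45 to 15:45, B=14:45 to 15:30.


45 minutes

Meeting A: 825-945 (in minutes from midnight)
Meeting B: 885-930
Overlap start = max(825, 885) = 885
Overlap end = min(945, 930) = 930
Overlap = max(0, 930 - 885) = 45 min


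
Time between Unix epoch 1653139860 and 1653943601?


Difference = 1653943601 - 1653139860 = 803741 seconds
In hours: 803741 / 3600 ≈ 223.3
In days: 803741 / 86400 ≈ 9.30

803741 seconds (223.3 hours / 9.30 days)


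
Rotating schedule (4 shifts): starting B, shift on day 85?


Shifts: A, B, C, D
Start: B (index 1)
Day 85: (1 + 85 - 1) mod 4
= 85 mod 4
= 1
Index 1 → shift B

Shift B


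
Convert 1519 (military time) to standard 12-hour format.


Hour: 15
15 - 12 = 3 → PM

3:19 PM


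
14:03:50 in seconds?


50630 seconds

Hours: 14 × 3600 = 50400
Minutes: 3 × 60 = 180
Seconds: 50
Total = 50400 + 180 + 50 = 50630


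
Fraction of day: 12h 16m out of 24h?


0.5111 (51.11%)

Total minutes: 12×60 + 16 = 736
Day = 24×60 = 1440 minutes
Fraction = 736/1440 ≈ 0.5111
As a percentage: 736/1440 × 100 ≈ 51.11%


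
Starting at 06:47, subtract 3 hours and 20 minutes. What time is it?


Start: 407 minutes from midnight
Subtract: 200 minutes
Remaining: 407 - 200 = 207
Hours: 3, Minutes: 27

03:27


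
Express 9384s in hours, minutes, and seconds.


2h 36m 24s

Hours: 9384 ÷ 3600 = 2 remainder 2184
Minutes: 2184 ÷ 60 = 36 remainder 24
Seconds: 24


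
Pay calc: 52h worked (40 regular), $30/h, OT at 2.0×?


Regular: 40h × $30 = $1200.00
Overtime: 52 - 40 = 12h
OT pay: 12h × $30 × 2.0 = $720.00
Total = $1200.00 + $720.00 = $1920.00

$1920.00


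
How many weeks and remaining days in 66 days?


9 weeks 3 days

Weeks: 66 ÷ 7 = 9 remainder 3


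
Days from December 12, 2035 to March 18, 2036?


97 days

From December 12, 2035 to March 18, 2036
Rest of December 2035: 31 - 12 = 19
Full months: January 31, February 2036 29
Days into March 2036: 18
Total = 19 + 31 + 29 + 18 = 97 days


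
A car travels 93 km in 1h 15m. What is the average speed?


74.4 km/h

Distance: 93 km
Time: 1h 15m = 75 min = 75/60 = 5/4 hours
Speed = 93 ÷ (5/4) = 93 × 4 / 5 = 372/5 = 74.4 km/h


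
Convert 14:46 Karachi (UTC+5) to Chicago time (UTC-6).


03:46

Time difference = UTC-6 - UTC+5 = -11 hours
New hour = (14 -11) mod 24
= 3 mod 24 = 3
Minutes unchanged → 03:46


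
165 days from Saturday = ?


Start: Saturday (index 5)
(5 + 165) mod 7
= 170 mod 7
= 2
Index 2 → Wednesday

Wednesday


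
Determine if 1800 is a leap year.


Rules: divisible by 4 AND (not by 100 OR by 400)
1800 ÷ 4 = 450 exactly → divisible by 4
1800 ÷ 100 = 18 exactly → divisible by 100
1800 ÷ 400 = 4 remainder 200 → not divisible by 400
Divisible by 100 but not by 400 → not a leap year

No


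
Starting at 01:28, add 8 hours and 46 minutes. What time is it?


10:14

Start: 88 minutes from midnight
Add: 526 minutes
Total: 614 minutes
Hours: 614 ÷ 60 = 10 remainder 14


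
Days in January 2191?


31 days

Month: January (month 1)
January has 31 days


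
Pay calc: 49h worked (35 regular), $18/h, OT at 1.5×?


$1008.00

Regular: 35h × $18 = $630.00
Overtime: 49 - 35 = 14h
OT pay: 14h × $18 × 1.5 = $378.00
Total = $630.00 + $378.00 = $1008.00


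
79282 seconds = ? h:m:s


Hours: 79282 ÷ 3600 = 22 remainder 82
Minutes: 82 ÷ 60 = 1 remainder 22
Seconds: 22

22h 1m 22s


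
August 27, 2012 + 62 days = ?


October 28, 2012

Start: August 27, 2012
Add 62 days
August 27 → September 1: 31 - 27 + 1 = 5 days (62 - 5 = 57 left)
September 1 → October 1: 30 - 1 + 1 = 30 days (57 - 30 = 27 left)
October 1 + 27 = October 28, 2012


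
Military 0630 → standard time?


Hour: 6
6 < 12 → AM

6:30 AM


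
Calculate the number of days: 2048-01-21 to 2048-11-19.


303 days

From January 21, 2048 to November 19, 2048
Rest of January 2048: 31 - 21 = 10
Full months: February 2048 29, March 31, April 30, May 31, June 30, July 31, August 31, September 30, October 31
Days into November 2048: 19
Total = 10 + 29 + 31 + 30 + 31 + 30 + 31 + 31 + 30 + 31 + 19 = 303 days
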